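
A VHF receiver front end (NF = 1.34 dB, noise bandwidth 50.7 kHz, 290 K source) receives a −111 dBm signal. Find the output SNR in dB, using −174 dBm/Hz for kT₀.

Noise floor: N = −174 + 10 log₁₀(B) + NF
10 log₁₀(5.07×10⁴) = 47.05 dB
N = −174 + 47.05 + 1.34 = −125.61 dBm
SNR = P_sig − N = −111 − (−125.61) = 14.61 dB → 14.6 dB

14.6 dB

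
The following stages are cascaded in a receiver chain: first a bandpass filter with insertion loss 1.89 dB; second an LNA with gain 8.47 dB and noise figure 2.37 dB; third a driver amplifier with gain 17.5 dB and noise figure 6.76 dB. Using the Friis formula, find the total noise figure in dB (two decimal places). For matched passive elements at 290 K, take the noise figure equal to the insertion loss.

Convert to linear (a loss of L dB is a gain of −L dB): F_i = 10^(NF_i/10), G_i = 10^(G_i,dB/10)
  Stage 1: F_1 = 10^(1.89/10) = 1.545, G_1 = 10^(−1.89/10) = 0.6471
  Stage 2: F_2 = 10^(2.37/10) = 1.726, G_2 = 10^(8.47/10) = 7.031
  Stage 3: F_3 = 10^(6.76/10) = 4.742, G_3 = 10^(17.5/10) = 56.23
Friis cascade:
  F = 1.545 + (1.726 − 1)/0.6471 + (4.742 − 1)/4.550 = 3.489
NF = 10 log₁₀(3.489) = 5.43 dB

5.43 dB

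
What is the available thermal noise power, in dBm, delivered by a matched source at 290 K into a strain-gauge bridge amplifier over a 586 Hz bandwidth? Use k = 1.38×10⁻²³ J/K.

−146.3 dBm

P_n = kTB = 1.38×10⁻²³ × 290 × 5.86×10² = 2.35×10⁻¹⁸ W
In dBm: 10 log₁₀(2.35×10⁻¹⁸ / 10⁻³) = −146.3 dBm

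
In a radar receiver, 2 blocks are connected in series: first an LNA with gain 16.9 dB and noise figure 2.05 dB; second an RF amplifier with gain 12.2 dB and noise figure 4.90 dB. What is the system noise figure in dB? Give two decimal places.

2.16 dB

Convert to linear (a loss of L dB is a gain of −L dB): F_i = 10^(NF_i/10), G_i = 10^(G_i,dB/10)
  Stage 1: F_1 = 10^(2.05/10) = 1.603, G_1 = 10^(16.9/10) = 48.98
  Stage 2: F_2 = 10^(4.90/10) = 3.090, G_2 = 10^(12.2/10) = 16.60
Friis cascade:
  F = 1.603 + (3.090 − 1)/48.98 = 1.646
NF = 10 log₁₀(1.646) = 2.16 dB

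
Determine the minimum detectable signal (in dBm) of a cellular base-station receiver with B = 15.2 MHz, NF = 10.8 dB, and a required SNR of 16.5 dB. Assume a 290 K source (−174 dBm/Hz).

−74.9 dBm

Sensitivity = −174 + 10 log₁₀(B) + NF + SNR_min
= −174 + 71.82 + 10.8 + 16.5
= −74.88 dBm → −74.9 dBm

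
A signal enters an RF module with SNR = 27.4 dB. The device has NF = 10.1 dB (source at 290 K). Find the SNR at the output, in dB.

By definition F = SNR_in/SNR_out, so in dB: SNR_out = SNR_in − NF
SNR_out = 27.4 − 10.1 = 17.3 dB

17.3 dB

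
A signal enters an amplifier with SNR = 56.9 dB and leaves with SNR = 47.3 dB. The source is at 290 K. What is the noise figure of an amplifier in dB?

9.6 dB

NF (dB) = SNR_in(dB) − SNR_out(dB) when the source is at T₀
NF = 56.9 − 47.3 = 9.6 dB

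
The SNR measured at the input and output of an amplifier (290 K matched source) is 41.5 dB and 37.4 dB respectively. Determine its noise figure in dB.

NF (dB) = SNR_in(dB) − SNR_out(dB) when the source is at T₀
NF = 41.5 − 37.4 = 4.1 dB

4.1 dB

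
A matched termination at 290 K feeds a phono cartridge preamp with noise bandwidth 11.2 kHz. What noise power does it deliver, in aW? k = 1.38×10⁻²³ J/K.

44.8 aW

P_n = kTB = 1.38×10⁻²³ × 290 × 1.12×10⁴ = 4.48×10⁻¹⁷ W = 44.8 aW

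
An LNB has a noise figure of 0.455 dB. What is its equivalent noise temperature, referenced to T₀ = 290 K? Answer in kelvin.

F = 10^(0.455/10) = 1.11045
T_e = (F − 1)·T₀ = (1.11045 − 1) × 290 = 32.0 K

32.0 K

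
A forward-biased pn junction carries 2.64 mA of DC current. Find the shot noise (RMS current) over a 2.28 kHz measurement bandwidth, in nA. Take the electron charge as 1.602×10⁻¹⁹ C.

I_n = √(2qI·B)
2qI·B = 2 × 1.602×10⁻¹⁹ × 2.64×10⁻³ × 2.28×10³ = 1.93×10⁻¹⁸ A²
I_n = √(1.93×10⁻¹⁸) = 1.39×10⁻⁹ A = 1.39 nA

1.39 nA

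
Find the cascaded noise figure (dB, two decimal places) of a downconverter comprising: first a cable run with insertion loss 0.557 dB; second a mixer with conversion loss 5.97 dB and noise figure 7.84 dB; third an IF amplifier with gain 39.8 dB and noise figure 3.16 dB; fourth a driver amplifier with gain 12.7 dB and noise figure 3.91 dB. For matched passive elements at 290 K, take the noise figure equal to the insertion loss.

10.69 dB

Convert to linear (a loss of L dB is a gain of −L dB): F_i = 10^(NF_i/10), G_i = 10^(G_i,dB/10)
  Stage 1: F_1 = 10^(0.557/10) = 1.137, G_1 = 10^(−0.557/10) = 0.8796
  Stage 2: F_2 = 10^(7.84/10) = 6.081, G_2 = 10^(−5.97/10) = 0.2529
  Stage 3: F_3 = 10^(3.16/10) = 2.070, G_3 = 10^(39.8/10) = 9550
  Stage 4: F_4 = 10^(3.91/10) = 2.460, G_4 = 10^(12.7/10) = 18.62
Friis cascade:
  F = 1.137 + (6.081 − 1)/0.8796 + (2.070 − 1)/0.2225 + (2.460 − 1)/2125 = 11.72
NF = 10 log₁₀(11.72) = 10.69 dB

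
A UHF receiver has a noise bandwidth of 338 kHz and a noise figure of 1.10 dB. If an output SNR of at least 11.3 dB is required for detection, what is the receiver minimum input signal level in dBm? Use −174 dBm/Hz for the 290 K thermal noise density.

−106.3 dBm

Sensitivity = −174 + 10 log₁₀(B) + NF + SNR_min
= −174 + 55.29 + 1.10 + 11.3
= −106.31 dBm → −106.3 dBm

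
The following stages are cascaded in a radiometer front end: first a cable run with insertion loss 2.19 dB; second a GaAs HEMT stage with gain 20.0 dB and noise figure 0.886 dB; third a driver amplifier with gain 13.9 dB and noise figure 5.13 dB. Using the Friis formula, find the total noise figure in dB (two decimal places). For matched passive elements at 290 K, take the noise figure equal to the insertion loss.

Convert to linear (a loss of L dB is a gain of −L dB): F_i = 10^(NF_i/10), G_i = 10^(G_i,dB/10)
  Stage 1: F_1 = 10^(2.19/10) = 1.656, G_1 = 10^(−2.19/10) = 0.6039
  Stage 2: F_2 = 10^(0.886/10) = 1.226, G_2 = 10^(20.0/10) = 100.0
  Stage 3: F_3 = 10^(5.13/10) = 3.258, G_3 = 10^(13.9/10) = 24.55
Friis cascade:
  F = 1.656 + (1.226 − 1)/0.6039 + (3.258 − 1)/60.39 = 2.068
NF = 10 log₁₀(2.068) = 3.16 dB

3.16 dB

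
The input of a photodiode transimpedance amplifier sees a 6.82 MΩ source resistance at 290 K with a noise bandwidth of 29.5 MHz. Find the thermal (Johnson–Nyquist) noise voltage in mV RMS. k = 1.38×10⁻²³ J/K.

1.79 mV

V_n = √(4kTRB)
4kTRB = 4 × 1.38×10⁻²³ × 290 × 6.82×10⁶ × 2.95×10⁷ = 3.22×10⁻⁶ V²
V_n = √(3.22×10⁻⁶) = 1.79×10⁻³ V = 1.79 mV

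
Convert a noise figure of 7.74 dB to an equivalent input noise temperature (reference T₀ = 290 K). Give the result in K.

F = 10^(7.74/10) = 5.94292
T_e = (F − 1)·T₀ = (5.94292 − 1) × 290 = 1433 K

1433 K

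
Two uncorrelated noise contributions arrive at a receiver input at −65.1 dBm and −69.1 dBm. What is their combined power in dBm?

Convert to linear, add, convert back:
P₁ = 3.09×10⁻¹⁰ W, P₂ = 1.23×10⁻¹⁰ W
P_tot = 4.32×10⁻¹⁰ W → 10 log₁₀(P_tot / 10⁻³) = −63.6 dBm

−63.6 dBm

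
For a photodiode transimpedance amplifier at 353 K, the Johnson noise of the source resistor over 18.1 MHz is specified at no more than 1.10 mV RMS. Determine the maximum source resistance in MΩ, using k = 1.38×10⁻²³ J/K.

Johnson–Nyquist: V_n = √(4kTRB) ⇒ R = V_n² / (4kTB)
4kTB = 4 × 1.38×10⁻²³ × 353 × 1.81×10⁷ = 3.53×10⁻¹³
R = (1.10×10⁻³)² / 3.53×10⁻¹³ = 3.43×10⁶ Ω = 3.43 MΩ

3.43 MΩ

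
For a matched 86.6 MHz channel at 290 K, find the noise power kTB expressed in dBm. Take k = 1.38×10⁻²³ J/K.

−94.6 dBm

P_n = kTB = 1.38×10⁻²³ × 290 × 8.66×10⁷ = 3.47×10⁻¹³ W
In dBm: 10 log₁₀(3.47×10⁻¹³ / 10⁻³) = −94.6 dBm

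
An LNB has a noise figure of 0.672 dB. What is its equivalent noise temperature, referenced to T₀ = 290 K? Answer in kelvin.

F = 10^(0.672/10) = 1.16735
T_e = (F − 1)·T₀ = (1.16735 − 1) × 290 = 48.5 K

48.5 K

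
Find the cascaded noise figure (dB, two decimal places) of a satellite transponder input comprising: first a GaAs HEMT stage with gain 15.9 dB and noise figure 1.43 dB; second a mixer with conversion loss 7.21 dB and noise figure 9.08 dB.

Convert to linear (a loss of L dB is a gain of −L dB): F_i = 10^(NF_i/10), G_i = 10^(G_i,dB/10)
  Stage 1: F_1 = 10^(1.43/10) = 1.390, G_1 = 10^(15.9/10) = 38.90
  Stage 2: F_2 = 10^(9.08/10) = 8.091, G_2 = 10^(−7.21/10) = 0.1901
Friis cascade:
  F = 1.390 + (8.091 − 1)/38.90 = 1.572
NF = 10 log₁₀(1.572) = 1.97 dB

1.97 dB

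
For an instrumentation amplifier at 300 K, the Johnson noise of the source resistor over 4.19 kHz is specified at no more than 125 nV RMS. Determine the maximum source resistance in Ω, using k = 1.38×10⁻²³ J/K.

225 Ω

Johnson–Nyquist: V_n = √(4kTRB) ⇒ R = V_n² / (4kTB)
4kTB = 4 × 1.38×10⁻²³ × 300 × 4.19×10³ = 6.94×10⁻¹⁷
R = (1.25×10⁻⁷)² / 6.94×10⁻¹⁷ = 2.25×10² Ω = 225 Ω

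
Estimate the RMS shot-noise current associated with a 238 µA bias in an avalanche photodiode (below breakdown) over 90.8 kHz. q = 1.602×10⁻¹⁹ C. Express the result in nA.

2.63 nA

I_n = √(2qI·B)
2qI·B = 2 × 1.602×10⁻¹⁹ × 2.38×10⁻⁴ × 9.08×10⁴ = 6.92×10⁻¹⁸ A²
I_n = √(6.92×10⁻¹⁸) = 2.63×10⁻⁹ A = 2.63 nA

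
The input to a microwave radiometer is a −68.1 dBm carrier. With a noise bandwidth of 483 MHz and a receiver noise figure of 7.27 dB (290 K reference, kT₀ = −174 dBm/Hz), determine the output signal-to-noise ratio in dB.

Noise floor: N = −174 + 10 log₁₀(B) + NF
10 log₁₀(4.83×10⁸) = 86.84 dB
N = −174 + 86.84 + 7.27 = −79.89 dBm
SNR = P_sig − N = −68.1 − (−79.89) = 11.79 dB → 11.8 dB

11.8 dB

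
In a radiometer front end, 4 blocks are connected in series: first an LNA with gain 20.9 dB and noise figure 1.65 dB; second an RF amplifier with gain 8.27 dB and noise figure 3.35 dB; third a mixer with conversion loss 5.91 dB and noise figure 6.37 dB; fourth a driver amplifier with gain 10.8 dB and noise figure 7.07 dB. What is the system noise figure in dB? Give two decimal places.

Convert to linear (a loss of L dB is a gain of −L dB): F_i = 10^(NF_i/10), G_i = 10^(G_i,dB/10)
  Stage 1: F_1 = 10^(1.65/10) = 1.462, G_1 = 10^(20.9/10) = 123.0
  Stage 2: F_2 = 10^(3.35/10) = 2.163, G_2 = 10^(8.27/10) = 6.714
  Stage 3: F_3 = 10^(6.37/10) = 4.335, G_3 = 10^(−5.91/10) = 0.2564
  Stage 4: F_4 = 10^(7.07/10) = 5.093, G_4 = 10^(10.8/10) = 12.02
Friis cascade:
  F = 1.462 + (2.163 − 1)/123.0 + (4.335 − 1)/826.0 + (5.093 − 1)/211.8 = 1.495
NF = 10 log₁₀(1.495) = 1.75 dB

1.75 dB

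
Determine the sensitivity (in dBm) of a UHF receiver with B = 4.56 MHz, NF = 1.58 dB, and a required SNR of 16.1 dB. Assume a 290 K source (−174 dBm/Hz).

Sensitivity = −174 + 10 log₁₀(B) + NF + SNR_min
= −174 + 66.59 + 1.58 + 16.1
= −89.73 dBm → −89.7 dBm

−89.7 dBm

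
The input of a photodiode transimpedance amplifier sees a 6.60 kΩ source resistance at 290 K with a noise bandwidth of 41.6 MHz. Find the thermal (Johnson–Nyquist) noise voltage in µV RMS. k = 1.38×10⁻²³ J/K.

V_n = √(4kTRB)
4kTRB = 4 × 1.38×10⁻²³ × 290 × 6.60×10³ × 4.16×10⁷ = 4.40×10⁻⁹ V²
V_n = √(4.40×10⁻⁹) = 6.63×10⁻⁵ V = 66.3 µV

66.3 µV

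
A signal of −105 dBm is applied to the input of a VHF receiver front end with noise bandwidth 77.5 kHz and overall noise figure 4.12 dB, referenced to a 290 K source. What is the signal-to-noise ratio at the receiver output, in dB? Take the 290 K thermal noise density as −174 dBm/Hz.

Noise floor: N = −174 + 10 log₁₀(B) + NF
10 log₁₀(7.75×10⁴) = 48.89 dB
N = −174 + 48.89 + 4.12 = −120.99 dBm
SNR = P_sig − N = −105 − (−120.99) = 15.99 dB → 16.0 dB

16.0 dB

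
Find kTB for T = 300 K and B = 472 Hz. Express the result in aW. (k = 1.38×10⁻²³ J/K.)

P_n = kTB = 1.38×10⁻²³ × 300 × 4.72×10² = 1.95×10⁻¹⁸ W = 1.95 aW

1.95 aW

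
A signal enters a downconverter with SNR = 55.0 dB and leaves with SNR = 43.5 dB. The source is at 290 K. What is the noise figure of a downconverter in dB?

NF (dB) = SNR_in(dB) − SNR_out(dB) when the source is at T₀
NF = 55.0 − 43.5 = 11.5 dB

11.5 dB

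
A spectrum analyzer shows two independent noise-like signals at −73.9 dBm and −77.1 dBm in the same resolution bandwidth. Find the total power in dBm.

−72.2 dBm

Convert to linear, add, convert back:
P₁ = 4.07×10⁻¹¹ W, P₂ = 1.95×10⁻¹¹ W
P_tot = 6.02×10⁻¹¹ W → 10 log₁₀(P_tot / 10⁻³) = −72.2 dBm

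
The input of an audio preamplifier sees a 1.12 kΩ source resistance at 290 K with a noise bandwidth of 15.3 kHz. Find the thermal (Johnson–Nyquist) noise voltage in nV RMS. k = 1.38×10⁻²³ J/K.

524 nV

V_n = √(4kTRB)
4kTRB = 4 × 1.38×10⁻²³ × 290 × 1.12×10³ × 1.53×10⁴ = 2.74×10⁻¹³ V²
V_n = √(2.74×10⁻¹³) = 5.24×10⁻⁷ V = 524 nV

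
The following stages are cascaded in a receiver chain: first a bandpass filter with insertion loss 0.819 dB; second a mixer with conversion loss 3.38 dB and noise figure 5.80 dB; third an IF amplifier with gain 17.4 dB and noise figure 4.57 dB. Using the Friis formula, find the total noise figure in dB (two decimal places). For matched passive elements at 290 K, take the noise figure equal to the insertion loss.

9.77 dB

Convert to linear (a loss of L dB is a gain of −L dB): F_i = 10^(NF_i/10), G_i = 10^(G_i,dB/10)
  Stage 1: F_1 = 10^(0.819/10) = 1.208, G_1 = 10^(−0.819/10) = 0.8281
  Stage 2: F_2 = 10^(5.80/10) = 3.802, G_2 = 10^(−3.38/10) = 0.4592
  Stage 3: F_3 = 10^(4.57/10) = 2.864, G_3 = 10^(17.4/10) = 54.95
Friis cascade:
  F = 1.208 + (3.802 − 1)/0.8281 + (2.864 − 1)/0.3803 = 9.493
NF = 10 log₁₀(9.493) = 9.77 dB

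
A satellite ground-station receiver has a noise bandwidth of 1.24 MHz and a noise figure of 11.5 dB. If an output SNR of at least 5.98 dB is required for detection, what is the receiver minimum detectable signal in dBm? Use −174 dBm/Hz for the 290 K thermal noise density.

−95.6 dBm

Sensitivity = −174 + 10 log₁₀(B) + NF + SNR_min
= −174 + 60.93 + 11.5 + 5.98
= −95.59 dBm → −95.6 dBm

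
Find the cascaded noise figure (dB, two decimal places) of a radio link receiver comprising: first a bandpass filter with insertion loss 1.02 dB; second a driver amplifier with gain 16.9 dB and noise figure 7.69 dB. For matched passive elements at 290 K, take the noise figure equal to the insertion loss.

Convert to linear (a loss of L dB is a gain of −L dB): F_i = 10^(NF_i/10), G_i = 10^(G_i,dB/10)
  Stage 1: F_1 = 10^(1.02/10) = 1.265, G_1 = 10^(−1.02/10) = 0.7907
  Stage 2: F_2 = 10^(7.69/10) = 5.875, G_2 = 10^(16.9/10) = 48.98
Friis cascade:
  F = 1.265 + (5.875 − 1)/0.7907 = 7.430
NF = 10 log₁₀(7.430) = 8.71 dB

8.71 dB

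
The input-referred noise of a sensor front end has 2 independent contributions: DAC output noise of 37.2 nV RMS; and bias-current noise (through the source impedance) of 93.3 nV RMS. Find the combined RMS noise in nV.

Uncorrelated sources add in power (mean-square): V_tot = √(ΣV_i²)
V_tot = √[(3.72×10⁻⁸)² + (9.33×10⁻⁸)²] = 1.00×10⁻⁷ V = 100 nV

100 nV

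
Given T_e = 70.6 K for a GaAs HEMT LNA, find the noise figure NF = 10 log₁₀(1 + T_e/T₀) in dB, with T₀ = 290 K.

F = 1 + T_e/T₀ = 1 + 70.6/290 = 1.24345
NF = 10 log₁₀(1.24345) = 0.946 dB

0.946 dB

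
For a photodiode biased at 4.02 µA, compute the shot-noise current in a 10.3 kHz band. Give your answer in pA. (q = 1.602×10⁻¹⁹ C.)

115 pA

I_n = √(2qI·B)
2qI·B = 2 × 1.602×10⁻¹⁹ × 4.02×10⁻⁶ × 1.03×10⁴ = 1.33×10⁻²⁰ A²
I_n = √(1.33×10⁻²⁰) = 1.15×10⁻¹⁰ A = 115 pA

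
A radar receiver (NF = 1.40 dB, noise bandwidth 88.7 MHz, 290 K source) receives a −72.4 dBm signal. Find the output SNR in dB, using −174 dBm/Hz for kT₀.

20.7 dB

Noise floor: N = −174 + 10 log₁₀(B) + NF
10 log₁₀(8.87×10⁷) = 79.48 dB
N = −174 + 79.48 + 1.40 = −93.12 dBm
SNR = P_sig − N = −72.4 − (−93.12) = 20.72 dB → 20.7 dB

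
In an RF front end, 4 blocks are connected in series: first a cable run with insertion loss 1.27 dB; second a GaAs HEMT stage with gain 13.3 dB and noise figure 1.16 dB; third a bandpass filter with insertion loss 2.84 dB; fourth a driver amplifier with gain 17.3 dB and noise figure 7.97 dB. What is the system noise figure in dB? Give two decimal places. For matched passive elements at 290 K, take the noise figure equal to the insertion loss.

Convert to linear (a loss of L dB is a gain of −L dB): F_i = 10^(NF_i/10), G_i = 10^(G_i,dB/10)
  Stage 1: F_1 = 10^(1.27/10) = 1.340, G_1 = 10^(−1.27/10) = 0.7464
  Stage 2: F_2 = 10^(1.16/10) = 1.306, G_2 = 10^(13.3/10) = 21.38
  Stage 3: F_3 = 10^(2.84/10) = 1.923, G_3 = 10^(−2.84/10) = 0.5200
  Stage 4: F_4 = 10^(7.97/10) = 6.266, G_4 = 10^(17.3/10) = 53.70
Friis cascade:
  F = 1.340 + (1.306 − 1)/0.7464 + (1.923 − 1)/15.96 + (6.266 − 1)/8.299 = 2.442
NF = 10 log₁₀(2.442) = 3.88 dB

3.88 dB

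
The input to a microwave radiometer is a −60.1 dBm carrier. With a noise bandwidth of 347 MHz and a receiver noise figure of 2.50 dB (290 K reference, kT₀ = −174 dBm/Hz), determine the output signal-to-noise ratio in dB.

26.0 dB

Noise floor: N = −174 + 10 log₁₀(B) + NF
10 log₁₀(3.47×10⁸) = 85.4 dB
N = −174 + 85.4 + 2.50 = −86.10 dBm
SNR = P_sig − N = −60.1 − (−86.10) = 26.00 dB → 26.0 dB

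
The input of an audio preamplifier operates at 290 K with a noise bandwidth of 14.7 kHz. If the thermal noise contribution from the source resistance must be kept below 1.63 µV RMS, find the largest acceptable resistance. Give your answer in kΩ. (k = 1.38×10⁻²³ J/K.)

11.3 kΩ

Johnson–Nyquist: V_n = √(4kTRB) ⇒ R = V_n² / (4kTB)
4kTB = 4 × 1.38×10⁻²³ × 290 × 1.47×10⁴ = 2.35×10⁻¹⁶
R = (1.63×10⁻⁶)² / 2.35×10⁻¹⁶ = 1.13×10⁴ Ω = 11.3 kΩ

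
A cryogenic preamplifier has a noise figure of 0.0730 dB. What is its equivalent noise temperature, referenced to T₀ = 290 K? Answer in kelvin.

4.92 K

F = 10^(0.0730/10) = 1.01695
T_e = (F − 1)·T₀ = (1.01695 − 1) × 290 = 4.92 K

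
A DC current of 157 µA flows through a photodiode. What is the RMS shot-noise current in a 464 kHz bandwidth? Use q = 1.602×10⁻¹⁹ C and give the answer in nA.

4.83 nA

I_n = √(2qI·B)
2qI·B = 2 × 1.602×10⁻¹⁹ × 1.57×10⁻⁴ × 4.64×10⁵ = 2.33×10⁻¹⁷ A²
I_n = √(2.33×10⁻¹⁷) = 4.83×10⁻⁹ A = 4.83 nA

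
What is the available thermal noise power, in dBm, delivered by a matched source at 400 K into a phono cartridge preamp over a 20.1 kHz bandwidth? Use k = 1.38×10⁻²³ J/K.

P_n = kTB = 1.38×10⁻²³ × 400 × 2.01×10⁴ = 1.11×10⁻¹⁶ W
In dBm: 10 log₁₀(1.11×10⁻¹⁶ / 10⁻³) = −129.5 dBm

−129.5 dBm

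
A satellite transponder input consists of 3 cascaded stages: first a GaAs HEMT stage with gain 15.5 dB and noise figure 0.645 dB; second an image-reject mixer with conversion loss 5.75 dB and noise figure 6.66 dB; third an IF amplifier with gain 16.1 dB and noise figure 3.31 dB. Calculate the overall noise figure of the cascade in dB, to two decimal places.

Convert to linear (a loss of L dB is a gain of −L dB): F_i = 10^(NF_i/10), G_i = 10^(G_i,dB/10)
  Stage 1: F_1 = 10^(0.645/10) = 1.160, G_1 = 10^(15.5/10) = 35.48
  Stage 2: F_2 = 10^(6.66/10) = 4.634, G_2 = 10^(−5.75/10) = 0.2661
  Stage 3: F_3 = 10^(3.31/10) = 2.143, G_3 = 10^(16.1/10) = 40.74
Friis cascade:
  F = 1.160 + (4.634 − 1)/35.48 + (2.143 − 1)/9.441 = 1.384
NF = 10 log₁₀(1.384) = 1.41 dB

1.41 dB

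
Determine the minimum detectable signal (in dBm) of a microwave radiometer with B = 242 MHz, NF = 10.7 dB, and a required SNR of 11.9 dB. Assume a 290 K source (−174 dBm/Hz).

Sensitivity = −174 + 10 log₁₀(B) + NF + SNR_min
= −174 + 83.84 + 10.7 + 11.9
= −67.56 dBm → −67.6 dBm

−67.6 dBm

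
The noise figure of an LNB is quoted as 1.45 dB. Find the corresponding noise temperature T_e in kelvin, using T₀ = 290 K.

F = 10^(1.45/10) = 1.39637
T_e = (F − 1)·T₀ = (1.39637 − 1) × 290 = 115 K

115 K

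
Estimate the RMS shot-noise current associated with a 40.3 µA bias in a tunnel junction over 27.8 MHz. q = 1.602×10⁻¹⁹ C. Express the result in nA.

18.9 nA

I_n = √(2qI·B)
2qI·B = 2 × 1.602×10⁻¹⁹ × 4.03×10⁻⁵ × 2.78×10⁷ = 3.59×10⁻¹⁶ A²
I_n = √(3.59×10⁻¹⁶) = 1.89×10⁻⁸ A = 18.9 nA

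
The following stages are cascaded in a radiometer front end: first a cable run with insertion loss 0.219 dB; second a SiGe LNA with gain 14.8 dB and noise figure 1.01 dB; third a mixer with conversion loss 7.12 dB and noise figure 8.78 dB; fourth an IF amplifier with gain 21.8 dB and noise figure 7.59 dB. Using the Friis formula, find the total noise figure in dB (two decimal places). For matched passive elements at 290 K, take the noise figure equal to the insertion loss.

3.81 dB

Convert to linear (a loss of L dB is a gain of −L dB): F_i = 10^(NF_i/10), G_i = 10^(G_i,dB/10)
  Stage 1: F_1 = 10^(0.219/10) = 1.052, G_1 = 10^(−0.219/10) = 0.9508
  Stage 2: F_2 = 10^(1.01/10) = 1.262, G_2 = 10^(14.8/10) = 30.20
  Stage 3: F_3 = 10^(8.78/10) = 7.551, G_3 = 10^(−7.12/10) = 0.1941
  Stage 4: F_4 = 10^(7.59/10) = 5.741, G_4 = 10^(21.8/10) = 151.4
Friis cascade:
  F = 1.052 + (1.262 − 1)/0.9508 + (7.551 − 1)/28.71 + (5.741 − 1)/5.573 = 2.406
NF = 10 log₁₀(2.406) = 3.81 dB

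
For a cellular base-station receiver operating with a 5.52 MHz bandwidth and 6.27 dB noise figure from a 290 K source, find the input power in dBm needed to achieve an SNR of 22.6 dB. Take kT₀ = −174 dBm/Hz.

Sensitivity = −174 + 10 log₁₀(B) + NF + SNR_min
= −174 + 67.42 + 6.27 + 22.6
= −77.71 dBm → −77.7 dBm

−77.7 dBm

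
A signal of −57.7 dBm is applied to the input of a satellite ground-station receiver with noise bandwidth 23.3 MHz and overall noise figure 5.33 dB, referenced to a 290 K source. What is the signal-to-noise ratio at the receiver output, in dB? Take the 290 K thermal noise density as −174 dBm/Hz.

37.3 dB

Noise floor: N = −174 + 10 log₁₀(B) + NF
10 log₁₀(2.33×10⁷) = 73.67 dB
N = −174 + 73.67 + 5.33 = −95.00 dBm
SNR = P_sig − N = −57.7 − (−95.00) = 37.30 dB → 37.3 dB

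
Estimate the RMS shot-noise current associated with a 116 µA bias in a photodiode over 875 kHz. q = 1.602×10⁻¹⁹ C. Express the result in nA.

I_n = √(2qI·B)
2qI·B = 2 × 1.602×10⁻¹⁹ × 1.16×10⁻⁴ × 8.75×10⁵ = 3.25×10⁻¹⁷ A²
I_n = √(3.25×10⁻¹⁷) = 5.70×10⁻⁹ A = 5.70 nA

5.70 nA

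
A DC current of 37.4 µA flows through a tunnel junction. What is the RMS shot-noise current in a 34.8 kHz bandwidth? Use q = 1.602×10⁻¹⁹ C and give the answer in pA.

I_n = √(2qI·B)
2qI·B = 2 × 1.602×10⁻¹⁹ × 3.74×10⁻⁵ × 3.48×10⁴ = 4.17×10⁻¹⁹ A²
I_n = √(4.17×10⁻¹⁹) = 6.46×10⁻¹⁰ A = 646 pA

646 pA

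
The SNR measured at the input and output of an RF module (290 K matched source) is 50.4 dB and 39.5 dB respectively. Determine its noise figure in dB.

10.9 dB

NF (dB) = SNR_in(dB) − SNR_out(dB) when the source is at T₀
NF = 50.4 − 39.5 = 10.9 dB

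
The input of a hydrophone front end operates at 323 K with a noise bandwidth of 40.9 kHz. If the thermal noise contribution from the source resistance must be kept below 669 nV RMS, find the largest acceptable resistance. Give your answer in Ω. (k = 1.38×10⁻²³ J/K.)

Johnson–Nyquist: V_n = √(4kTRB) ⇒ R = V_n² / (4kTB)
4kTB = 4 × 1.38×10⁻²³ × 323 × 4.09×10⁴ = 7.29×10⁻¹⁶
R = (6.69×10⁻⁷)² / 7.29×10⁻¹⁶ = 6.14×10² Ω = 614 Ω

614 Ω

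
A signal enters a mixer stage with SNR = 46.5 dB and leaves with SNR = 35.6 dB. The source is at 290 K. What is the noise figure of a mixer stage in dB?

NF (dB) = SNR_in(dB) − SNR_out(dB) when the source is at T₀
NF = 46.5 − 35.6 = 10.9 dB

10.9 dB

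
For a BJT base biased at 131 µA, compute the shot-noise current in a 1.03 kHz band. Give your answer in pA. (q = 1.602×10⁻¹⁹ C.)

I_n = √(2qI·B)
2qI·B = 2 × 1.602×10⁻¹⁹ × 1.31×10⁻⁴ × 1.03×10³ = 4.32×10⁻²⁰ A²
I_n = √(4.32×10⁻²⁰) = 2.08×10⁻¹⁰ A = 208 pA

208 pA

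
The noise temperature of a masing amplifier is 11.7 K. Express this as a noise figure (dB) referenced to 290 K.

F = 1 + T_e/T₀ = 1 + 11.7/290 = 1.04034
NF = 10 log₁₀(1.04034) = 0.172 dB

0.172 dB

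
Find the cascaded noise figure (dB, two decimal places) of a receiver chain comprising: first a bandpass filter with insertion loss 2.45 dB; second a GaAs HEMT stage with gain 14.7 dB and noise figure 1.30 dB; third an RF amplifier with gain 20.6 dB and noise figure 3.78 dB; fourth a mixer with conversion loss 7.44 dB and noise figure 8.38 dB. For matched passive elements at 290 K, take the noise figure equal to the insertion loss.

3.90 dB

Convert to linear (a loss of L dB is a gain of −L dB): F_i = 10^(NF_i/10), G_i = 10^(G_i,dB/10)
  Stage 1: F_1 = 10^(2.45/10) = 1.758, G_1 = 10^(−2.45/10) = 0.5689
  Stage 2: F_2 = 10^(1.30/10) = 1.349, G_2 = 10^(14.7/10) = 29.51
  Stage 3: F_3 = 10^(3.78/10) = 2.388, G_3 = 10^(20.6/10) = 114.8
  Stage 4: F_4 = 10^(8.38/10) = 6.887, G_4 = 10^(−7.44/10) = 0.1803
Friis cascade:
  F = 1.758 + (1.349 − 1)/0.5689 + (2.388 − 1)/16.79 + (6.887 − 1)/1928 = 2.457
NF = 10 log₁₀(2.457) = 3.90 dB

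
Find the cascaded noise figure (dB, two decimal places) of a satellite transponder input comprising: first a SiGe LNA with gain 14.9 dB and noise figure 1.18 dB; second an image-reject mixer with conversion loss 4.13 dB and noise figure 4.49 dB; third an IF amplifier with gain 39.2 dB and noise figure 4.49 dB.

Convert to linear (a loss of L dB is a gain of −L dB): F_i = 10^(NF_i/10), G_i = 10^(G_i,dB/10)
  Stage 1: F_1 = 10^(1.18/10) = 1.312, G_1 = 10^(14.9/10) = 30.90
  Stage 2: F_2 = 10^(4.49/10) = 2.812, G_2 = 10^(−4.13/10) = 0.3864
  Stage 3: F_3 = 10^(4.49/10) = 2.812, G_3 = 10^(39.2/10) = 8318
Friis cascade:
  F = 1.312 + (2.812 − 1)/30.90 + (2.812 − 1)/11.94 = 1.523
NF = 10 log₁₀(1.523) = 1.83 dB

1.83 dB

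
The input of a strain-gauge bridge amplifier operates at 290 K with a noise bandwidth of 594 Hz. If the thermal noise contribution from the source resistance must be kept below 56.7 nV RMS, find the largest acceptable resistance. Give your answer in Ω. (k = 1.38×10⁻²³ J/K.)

Johnson–Nyquist: V_n = √(4kTRB) ⇒ R = V_n² / (4kTB)
4kTB = 4 × 1.38×10⁻²³ × 290 × 5.94×10² = 9.51×10⁻¹⁸
R = (5.67×10⁻⁸)² / 9.51×10⁻¹⁸ = 3.38×10² Ω = 338 Ω

338 Ω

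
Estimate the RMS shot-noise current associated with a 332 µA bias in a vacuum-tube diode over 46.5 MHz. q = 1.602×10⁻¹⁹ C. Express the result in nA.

I_n = √(2qI·B)
2qI·B = 2 × 1.602×10⁻¹⁹ × 3.32×10⁻⁴ × 4.65×10⁷ = 4.95×10⁻¹⁵ A²
I_n = √(4.95×10⁻¹⁵) = 7.03×10⁻⁸ A = 70.3 nA

70.3 nA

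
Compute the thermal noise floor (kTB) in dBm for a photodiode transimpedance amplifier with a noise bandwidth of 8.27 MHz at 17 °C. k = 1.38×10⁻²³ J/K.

−104.8 dBm

T = 17 °C + 273.15 = 290.15 K
P_n = kTB = 1.38×10⁻²³ × 290.15 × 8.27×10⁶ = 3.31×10⁻¹⁴ W
In dBm: 10 log₁₀(3.31×10⁻¹⁴ / 10⁻³) = −104.8 dBm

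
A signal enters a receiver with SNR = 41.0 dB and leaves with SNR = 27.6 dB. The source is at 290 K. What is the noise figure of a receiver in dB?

13.4 dB

NF (dB) = SNR_in(dB) − SNR_out(dB) when the source is at T₀
NF = 41.0 − 27.6 = 13.4 dB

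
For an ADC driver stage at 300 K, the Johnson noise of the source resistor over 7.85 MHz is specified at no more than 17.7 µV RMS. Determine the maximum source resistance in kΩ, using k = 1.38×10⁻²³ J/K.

2.41 kΩ

Johnson–Nyquist: V_n = √(4kTRB) ⇒ R = V_n² / (4kTB)
4kTB = 4 × 1.38×10⁻²³ × 300 × 7.85×10⁶ = 1.30×10⁻¹³
R = (1.77×10⁻⁵)² / 1.30×10⁻¹³ = 2.41×10³ Ω = 2.41 kΩ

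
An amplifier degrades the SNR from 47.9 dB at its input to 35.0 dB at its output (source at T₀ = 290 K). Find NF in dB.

12.9 dB

NF (dB) = SNR_in(dB) − SNR_out(dB) when the source is at T₀
NF = 47.9 − 35.0 = 12.9 dB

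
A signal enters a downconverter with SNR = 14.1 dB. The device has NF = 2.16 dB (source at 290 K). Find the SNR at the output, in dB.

11.94 dB

By definition F = SNR_in/SNR_out, so in dB: SNR_out = SNR_in − NF
SNR_out = 14.1 − 2.16 = 11.94 dB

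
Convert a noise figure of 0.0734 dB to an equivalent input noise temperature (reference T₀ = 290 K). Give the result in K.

F = 10^(0.0734/10) = 1.01704
T_e = (F − 1)·T₀ = (1.01704 − 1) × 290 = 4.94 K

4.94 K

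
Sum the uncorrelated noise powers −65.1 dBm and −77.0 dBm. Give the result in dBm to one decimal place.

−64.8 dBm

Convert to linear, add, convert back:
P₁ = 3.09×10⁻¹⁰ W, P₂ = 2.00×10⁻¹¹ W
P_tot = 3.29×10⁻¹⁰ W → 10 log₁₀(P_tot / 10⁻³) = −64.8 dBm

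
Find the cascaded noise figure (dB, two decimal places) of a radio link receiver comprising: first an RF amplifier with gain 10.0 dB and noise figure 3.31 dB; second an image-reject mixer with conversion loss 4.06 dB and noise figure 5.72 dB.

Convert to linear (a loss of L dB is a gain of −L dB): F_i = 10^(NF_i/10), G_i = 10^(G_i,dB/10)
  Stage 1: F_1 = 10^(3.31/10) = 2.143, G_1 = 10^(10.0/10) = 10.00
  Stage 2: F_2 = 10^(5.72/10) = 3.733, G_2 = 10^(−4.06/10) = 0.3926
Friis cascade:
  F = 2.143 + (3.733 − 1)/10.00 = 2.416
NF = 10 log₁₀(2.416) = 3.83 dB

3.83 dB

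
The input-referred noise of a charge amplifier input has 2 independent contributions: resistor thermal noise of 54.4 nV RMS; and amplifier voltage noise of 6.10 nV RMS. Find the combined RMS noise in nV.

Uncorrelated sources add in power (mean-square): V_tot = √(ΣV_i²)
V_tot = √[(5.44×10⁻⁸)² + (6.10×10⁻⁹)²] = 5.47×10⁻⁸ V = 54.7 nV

54.7 nV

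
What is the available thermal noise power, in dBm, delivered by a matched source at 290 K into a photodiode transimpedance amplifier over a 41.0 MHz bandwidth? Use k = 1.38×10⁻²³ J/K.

P_n = kTB = 1.38×10⁻²³ × 290 × 4.10×10⁷ = 1.64×10⁻¹³ W
In dBm: 10 log₁₀(1.64×10⁻¹³ / 10⁻³) = −97.8 dBm

−97.8 dBm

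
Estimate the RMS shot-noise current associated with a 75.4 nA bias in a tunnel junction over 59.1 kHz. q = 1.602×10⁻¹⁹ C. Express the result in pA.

37.8 pA

I_n = √(2qI·B)
2qI·B = 2 × 1.602×10⁻¹⁹ × 7.54×10⁻⁸ × 5.91×10⁴ = 1.43×10⁻²¹ A²
I_n = √(1.43×10⁻²¹) = 3.78×10⁻¹¹ A = 37.8 pA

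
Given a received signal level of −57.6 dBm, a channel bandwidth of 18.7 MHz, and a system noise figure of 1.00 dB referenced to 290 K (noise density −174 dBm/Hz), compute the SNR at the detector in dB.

42.7 dB

Noise floor: N = −174 + 10 log₁₀(B) + NF
10 log₁₀(1.87×10⁷) = 72.72 dB
N = −174 + 72.72 + 1.00 = −100.28 dBm
SNR = P_sig − N = −57.6 − (−100.28) = 42.68 dB → 42.7 dB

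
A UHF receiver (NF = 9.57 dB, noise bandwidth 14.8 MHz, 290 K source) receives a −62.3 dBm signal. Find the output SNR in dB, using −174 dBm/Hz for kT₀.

30.4 dB

Noise floor: N = −174 + 10 log₁₀(B) + NF
10 log₁₀(1.48×10⁷) = 71.7 dB
N = −174 + 71.7 + 9.57 = −92.73 dBm
SNR = P_sig − N = −62.3 − (−92.73) = 30.43 dB → 30.4 dB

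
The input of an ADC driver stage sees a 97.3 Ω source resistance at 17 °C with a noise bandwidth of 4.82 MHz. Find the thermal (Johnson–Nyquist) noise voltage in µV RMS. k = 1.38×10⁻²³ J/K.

T = 17 °C + 273.15 = 290.15 K
V_n = √(4kTRB)
4kTRB = 4 × 1.38×10⁻²³ × 290.15 × 9.73×10¹ × 4.82×10⁶ = 7.51×10⁻¹² V²
V_n = √(7.51×10⁻¹²) = 2.74×10⁻⁶ V = 2.74 µV

2.74 µV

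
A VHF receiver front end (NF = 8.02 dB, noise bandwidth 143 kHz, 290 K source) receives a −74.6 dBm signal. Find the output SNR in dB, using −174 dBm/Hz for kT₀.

Noise floor: N = −174 + 10 log₁₀(B) + NF
10 log₁₀(1.43×10⁵) = 51.55 dB
N = −174 + 51.55 + 8.02 = −114.43 dBm
SNR = P_sig − N = −74.6 − (−114.43) = 39.83 dB → 39.8 dB

39.8 dB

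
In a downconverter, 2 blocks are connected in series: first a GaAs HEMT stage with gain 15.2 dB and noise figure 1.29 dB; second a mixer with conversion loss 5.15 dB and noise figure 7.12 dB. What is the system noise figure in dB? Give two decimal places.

Convert to linear (a loss of L dB is a gain of −L dB): F_i = 10^(NF_i/10), G_i = 10^(G_i,dB/10)
  Stage 1: F_1 = 10^(1.29/10) = 1.346, G_1 = 10^(15.2/10) = 33.11
  Stage 2: F_2 = 10^(7.12/10) = 5.152, G_2 = 10^(−5.15/10) = 0.3055
Friis cascade:
  F = 1.346 + (5.152 − 1)/33.11 = 1.471
NF = 10 log₁₀(1.471) = 1.68 dB

1.68 dB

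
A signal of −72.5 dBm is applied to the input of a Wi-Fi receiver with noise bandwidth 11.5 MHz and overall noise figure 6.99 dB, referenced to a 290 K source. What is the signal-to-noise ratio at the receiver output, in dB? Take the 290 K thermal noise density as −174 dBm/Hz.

Noise floor: N = −174 + 10 log₁₀(B) + NF
10 log₁₀(1.15×10⁷) = 70.61 dB
N = −174 + 70.61 + 6.99 = −96.40 dBm
SNR = P_sig − N = −72.5 − (−96.40) = 23.90 dB → 23.9 dB

23.9 dB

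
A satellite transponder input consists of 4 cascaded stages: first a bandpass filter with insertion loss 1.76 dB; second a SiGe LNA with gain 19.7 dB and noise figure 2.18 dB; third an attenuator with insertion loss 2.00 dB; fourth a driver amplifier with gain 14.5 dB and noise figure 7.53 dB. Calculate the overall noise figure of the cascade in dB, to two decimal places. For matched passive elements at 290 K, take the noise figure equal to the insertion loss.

4.16 dB

Convert to linear (a loss of L dB is a gain of −L dB): F_i = 10^(NF_i/10), G_i = 10^(G_i,dB/10)
  Stage 1: F_1 = 10^(1.76/10) = 1.500, G_1 = 10^(−1.76/10) = 0.6668
  Stage 2: F_2 = 10^(2.18/10) = 1.652, G_2 = 10^(19.7/10) = 93.33
  Stage 3: F_3 = 10^(2.00/10) = 1.585, G_3 = 10^(−2.00/10) = 0.6310
  Stage 4: F_4 = 10^(7.53/10) = 5.662, G_4 = 10^(14.5/10) = 28.18
Friis cascade:
  F = 1.500 + (1.652 − 1)/0.6668 + (1.585 − 1)/62.23 + (5.662 − 1)/39.26 = 2.606
NF = 10 log₁₀(2.606) = 4.16 dB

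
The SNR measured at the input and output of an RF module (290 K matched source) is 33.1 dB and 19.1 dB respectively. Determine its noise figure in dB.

14.0 dB

NF (dB) = SNR_in(dB) − SNR_out(dB) when the source is at T₀
NF = 33.1 − 19.1 = 14.0 dB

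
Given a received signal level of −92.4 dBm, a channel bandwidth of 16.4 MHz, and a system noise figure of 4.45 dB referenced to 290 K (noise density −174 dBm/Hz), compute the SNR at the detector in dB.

Noise floor: N = −174 + 10 log₁₀(B) + NF
10 log₁₀(1.64×10⁷) = 72.15 dB
N = −174 + 72.15 + 4.45 = −97.40 dBm
SNR = P_sig − N = −92.4 − (−97.40) = 5.00 dB → 5.0 dB

5.0 dB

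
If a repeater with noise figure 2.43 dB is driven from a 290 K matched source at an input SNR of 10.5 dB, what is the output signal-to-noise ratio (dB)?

By definition F = SNR_in/SNR_out, so in dB: SNR_out = SNR_in − NF
SNR_out = 10.5 − 2.43 = 8.07 dB

8.07 dB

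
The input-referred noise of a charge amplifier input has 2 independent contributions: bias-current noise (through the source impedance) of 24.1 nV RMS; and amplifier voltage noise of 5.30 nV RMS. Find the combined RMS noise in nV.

Uncorrelated sources add in power (mean-square): V_tot = √(ΣV_i²)
V_tot = √[(2.41×10⁻⁸)² + (5.30×10⁻⁹)²] = 2.47×10⁻⁸ V = 24.7 nV

24.7 nV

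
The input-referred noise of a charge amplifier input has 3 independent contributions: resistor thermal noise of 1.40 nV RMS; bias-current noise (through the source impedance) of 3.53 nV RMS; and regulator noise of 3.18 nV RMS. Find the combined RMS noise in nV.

4.95 nV

Uncorrelated sources add in power (mean-square): V_tot = √(ΣV_i²)
V_tot = √[(1.40×10⁻⁹)² + (3.53×10⁻⁹)² + (3.18×10⁻⁹)²] = 4.95×10⁻⁹ V = 4.95 nV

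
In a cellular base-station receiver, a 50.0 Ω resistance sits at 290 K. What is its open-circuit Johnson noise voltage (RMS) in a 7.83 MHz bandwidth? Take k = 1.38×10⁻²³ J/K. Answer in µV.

V_n = √(4kTRB)
4kTRB = 4 × 1.38×10⁻²³ × 290 × 5.00×10¹ × 7.83×10⁶ = 6.27×10⁻¹² V²
V_n = √(6.27×10⁻¹²) = 2.50×10⁻⁶ V = 2.50 µV

2.50 µV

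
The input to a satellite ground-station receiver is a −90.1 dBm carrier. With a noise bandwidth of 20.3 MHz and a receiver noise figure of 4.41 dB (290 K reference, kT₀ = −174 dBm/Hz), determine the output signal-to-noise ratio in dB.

6.4 dB

Noise floor: N = −174 + 10 log₁₀(B) + NF
10 log₁₀(2.03×10⁷) = 73.07 dB
N = −174 + 73.07 + 4.41 = −96.52 dBm
SNR = P_sig − N = −90.1 − (−96.52) = 6.42 dB → 6.4 dB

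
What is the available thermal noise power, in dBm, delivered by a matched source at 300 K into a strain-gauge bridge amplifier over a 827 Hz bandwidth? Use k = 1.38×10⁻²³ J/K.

P_n = kTB = 1.38×10⁻²³ × 300 × 8.27×10² = 3.42×10⁻¹⁸ W
In dBm: 10 log₁₀(3.42×10⁻¹⁸ / 10⁻³) = −144.7 dBm

−144.7 dBm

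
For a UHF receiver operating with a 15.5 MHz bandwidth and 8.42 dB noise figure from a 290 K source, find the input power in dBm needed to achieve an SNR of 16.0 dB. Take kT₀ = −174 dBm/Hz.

Sensitivity = −174 + 10 log₁₀(B) + NF + SNR_min
= −174 + 71.9 + 8.42 + 16.0
= −77.68 dBm → −77.7 dBm

−77.7 dBm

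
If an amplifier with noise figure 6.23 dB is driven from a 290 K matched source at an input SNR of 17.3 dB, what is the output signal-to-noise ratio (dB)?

11.07 dB

By definition F = SNR_in/SNR_out, so in dB: SNR_out = SNR_in − NF
SNR_out = 17.3 − 6.23 = 11.07 dB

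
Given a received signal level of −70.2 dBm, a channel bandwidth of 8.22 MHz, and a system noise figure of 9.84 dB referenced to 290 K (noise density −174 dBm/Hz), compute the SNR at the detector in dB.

24.8 dB

Noise floor: N = −174 + 10 log₁₀(B) + NF
10 log₁₀(8.22×10⁶) = 69.15 dB
N = −174 + 69.15 + 9.84 = −95.01 dBm
SNR = P_sig − N = −70.2 − (−95.01) = 24.81 dB → 24.8 dB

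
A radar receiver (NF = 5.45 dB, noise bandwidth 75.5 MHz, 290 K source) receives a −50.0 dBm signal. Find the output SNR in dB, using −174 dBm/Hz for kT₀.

Noise floor: N = −174 + 10 log₁₀(B) + NF
10 log₁₀(7.55×10⁷) = 78.78 dB
N = −174 + 78.78 + 5.45 = −89.77 dBm
SNR = P_sig − N = −50.0 − (−89.77) = 39.77 dB → 39.8 dB

39.8 dB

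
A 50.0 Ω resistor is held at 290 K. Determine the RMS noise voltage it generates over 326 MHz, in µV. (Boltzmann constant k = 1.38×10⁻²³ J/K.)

V_n = √(4kTRB)
4kTRB = 4 × 1.38×10⁻²³ × 290 × 5.00×10¹ × 3.26×10⁸ = 2.61×10⁻¹⁰ V²
V_n = √(2.61×10⁻¹⁰) = 1.62×10⁻⁵ V = 16.2 µV

16.2 µV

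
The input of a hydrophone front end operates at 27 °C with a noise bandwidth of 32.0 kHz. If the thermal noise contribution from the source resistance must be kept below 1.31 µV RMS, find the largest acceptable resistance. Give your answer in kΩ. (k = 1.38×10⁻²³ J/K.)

3.24 kΩ

T = 27 °C + 273.15 = 300.15 K
Johnson–Nyquist: V_n = √(4kTRB) ⇒ R = V_n² / (4kTB)
4kTB = 4 × 1.38×10⁻²³ × 300.15 × 3.20×10⁴ = 5.30×10⁻¹⁶
R = (1.31×10⁻⁶)² / 5.30×10⁻¹⁶ = 3.24×10³ Ω = 3.24 kΩ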